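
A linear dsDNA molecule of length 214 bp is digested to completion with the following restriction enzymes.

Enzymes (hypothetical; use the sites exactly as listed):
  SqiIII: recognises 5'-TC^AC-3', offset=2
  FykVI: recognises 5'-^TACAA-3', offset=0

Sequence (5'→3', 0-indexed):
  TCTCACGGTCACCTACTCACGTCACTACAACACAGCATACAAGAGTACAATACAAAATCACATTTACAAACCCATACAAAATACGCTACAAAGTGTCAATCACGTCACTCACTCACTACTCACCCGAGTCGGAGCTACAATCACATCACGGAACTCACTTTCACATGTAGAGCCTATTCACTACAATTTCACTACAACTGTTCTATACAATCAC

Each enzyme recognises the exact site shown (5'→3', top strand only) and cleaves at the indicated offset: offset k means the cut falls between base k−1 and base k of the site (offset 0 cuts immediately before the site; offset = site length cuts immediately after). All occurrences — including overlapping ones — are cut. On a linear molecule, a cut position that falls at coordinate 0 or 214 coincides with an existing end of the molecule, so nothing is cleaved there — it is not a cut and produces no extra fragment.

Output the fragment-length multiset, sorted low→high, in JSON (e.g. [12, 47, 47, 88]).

Per-enzyme occurrences:
  SqiIII (TCAC, off=2): starts [2, 8, 16, 21, 57, 99, 104, 108, 112, 119, 140, 145, 154, 160, 177, 188, 210] → cuts [4, 10, 18, 23, 59, 101, 106, 110, 114, 121, 142, 147, 156, 162, 179, 190, 212]
  FykVI (TACAA, off=0): starts [25, 37, 45, 50, 64, 74, 86, 135, 181, 192, 205] → cuts [25, 37, 45, 50, 64, 74, 86, 135, 181, 192, 205]

Pooled cuts: [4, 10, 18, 23, 25, 37, 45, 50, 59, 64, 74, 86, 101, 106, 110, 114, 121, 135, 142, 147, 156, 162, 179, 181, 190, 192, 205, 212]

Fragments:
  [0,4): 4 bp
  [4,10): 6 bp
  [10,18): 8 bp
  [18,23): 5 bp
  [23,25): 2 bp
  [25,37): 12 bp
  [37,45): 8 bp
  [45,50): 5 bp
  [50,59): 9 bp
  [59,64): 5 bp
  [64,74): 10 bp
  [74,86): 12 bp
  [86,101): 15 bp
  [101,106): 5 bp
  [106,110): 4 bp
  [110,114): 4 bp
  [114,121): 7 bp
  [121,135): 14 bp
  [135,142): 7 bp
  [142,147): 5 bp
  [147,156): 9 bp
  [156,162): 6 bp
  [162,179): 17 bp
  [179,181): 2 bp
  [181,190): 9 bp
  [190,192): 2 bp
  [192,205): 13 bp
  [205,212): 7 bp
  [212,214): 2 bp

[2,2,2,2,4,4,4,5,5,5,5,5,6,6,7,7,7,8,8,9,9,9,10,12,12,13,14,15,17]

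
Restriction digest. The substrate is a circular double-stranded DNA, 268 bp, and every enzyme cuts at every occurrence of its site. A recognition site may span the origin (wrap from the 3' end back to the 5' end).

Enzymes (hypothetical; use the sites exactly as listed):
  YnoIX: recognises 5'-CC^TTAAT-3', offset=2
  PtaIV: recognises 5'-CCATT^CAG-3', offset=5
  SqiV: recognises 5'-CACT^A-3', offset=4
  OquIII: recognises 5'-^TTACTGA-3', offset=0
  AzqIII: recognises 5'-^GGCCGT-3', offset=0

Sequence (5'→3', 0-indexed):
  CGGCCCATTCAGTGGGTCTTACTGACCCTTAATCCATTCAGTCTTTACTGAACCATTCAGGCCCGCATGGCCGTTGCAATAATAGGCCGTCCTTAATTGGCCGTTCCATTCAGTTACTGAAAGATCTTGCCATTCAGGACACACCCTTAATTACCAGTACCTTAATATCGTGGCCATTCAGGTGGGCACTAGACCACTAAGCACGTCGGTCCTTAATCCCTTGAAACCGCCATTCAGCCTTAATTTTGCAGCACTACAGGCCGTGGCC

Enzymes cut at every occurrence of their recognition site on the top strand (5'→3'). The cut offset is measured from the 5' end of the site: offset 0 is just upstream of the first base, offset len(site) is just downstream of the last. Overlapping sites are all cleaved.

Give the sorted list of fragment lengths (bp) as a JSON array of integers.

Site scan:
  YnoIX CCTTAAT/2: at [26, 90, 144, 159, 210, 237] ⇒ [28, 92, 146, 161, 212, 239]
  PtaIV CCATTCAG/5: at [4, 33, 52, 105, 129, 173, 229] ⇒ [9, 38, 57, 110, 134, 178, 234]
  SqiV CACTA/4: at [186, 194, 251] ⇒ [190, 198, 255]
  OquIII TTACTGA/0: at [18, 44, 113] ⇒ [18, 44, 113]
  AzqIII GGCCGT/0: at [68, 84, 98, 258] ⇒ [68, 84, 98, 258]

All cut coordinates (distinct, sorted): [9, 18, 28, 38, 44, 57, 68, 84, 92, 98, 110, 113, 134, 146, 161, 178, 190, 198, 212, 234, 239, 255, 258]

Fragment lengths:
  9→18: 9 bp
  18→28: 10 bp
  28→38: 10 bp
  38→44: 6 bp
  44→57: 13 bp
  57→68: 11 bp
  68→84: 16 bp
  84→92: 8 bp
  92→98: 6 bp
  98→110: 12 bp
  110→113: 3 bp
  113→134: 21 bp
  134→146: 12 bp
  146→161: 15 bp
  161→178: 17 bp
  178→190: 12 bp
  190→198: 8 bp
  198→212: 14 bp
  212→234: 22 bp
  234→239: 5 bp
  239→255: 16 bp
  255→258: 3 bp
  258→9 (wrap): 268-258+9 = 19 bp

[3,3,5,6,6,8,8,9,10,10,11,12,12,12,13,14,15,16,16,17,19,21,22]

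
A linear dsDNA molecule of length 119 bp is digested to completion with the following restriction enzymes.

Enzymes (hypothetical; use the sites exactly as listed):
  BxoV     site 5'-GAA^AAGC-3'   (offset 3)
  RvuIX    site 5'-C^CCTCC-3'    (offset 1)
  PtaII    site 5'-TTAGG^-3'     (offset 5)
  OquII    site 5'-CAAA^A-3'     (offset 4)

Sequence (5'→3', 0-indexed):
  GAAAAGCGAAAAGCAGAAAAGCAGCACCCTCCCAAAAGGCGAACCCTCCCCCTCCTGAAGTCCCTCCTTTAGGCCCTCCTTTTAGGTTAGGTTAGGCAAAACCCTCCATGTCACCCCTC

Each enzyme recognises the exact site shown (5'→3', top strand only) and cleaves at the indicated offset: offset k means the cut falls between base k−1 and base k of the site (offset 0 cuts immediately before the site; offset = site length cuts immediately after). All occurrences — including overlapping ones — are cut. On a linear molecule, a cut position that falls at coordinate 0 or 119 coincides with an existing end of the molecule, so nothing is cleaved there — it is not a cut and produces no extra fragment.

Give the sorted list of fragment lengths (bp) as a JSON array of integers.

Scan for sites:
  BxoV GAAAAGC/3: at [0, 7, 15] ⇒ [3, 10, 18]
  RvuIX CCCTCC/1: at [26, 43, 49, 61, 73, 101] ⇒ [27, 44, 50, 62, 74, 102]
  PtaII TTAGG/5: at [68, 81, 86, 91] ⇒ [73, 86, 91, 96]
  OquII CAAAA/4: at [32, 96] ⇒ [36, 100]

All cut coordinates (distinct, sorted): [3, 10, 18, 27, 36, 44, 50, 62, 73, 74, 86, 91, 96, 100, 102]

Fragment lengths:
  [0,3): 3 bp
  [3,10): 7 bp
  [10,18): 8 bp
  [18,27): 9 bp
  [27,36): 9 bp
  [36,44): 8 bp
  [44,50): 6 bp
  [50,62): 12 bp
  [62,73): 11 bp
  [73,74): 1 bp
  [74,86): 12 bp
  [86,91): 5 bp
  [91,96): 5 bp
  [96,100): 4 bp
  [100,102): 2 bp
  [102,119): 17 bp

[1,2,3,4,5,5,6,7,8,8,9,9,11,12,12,17]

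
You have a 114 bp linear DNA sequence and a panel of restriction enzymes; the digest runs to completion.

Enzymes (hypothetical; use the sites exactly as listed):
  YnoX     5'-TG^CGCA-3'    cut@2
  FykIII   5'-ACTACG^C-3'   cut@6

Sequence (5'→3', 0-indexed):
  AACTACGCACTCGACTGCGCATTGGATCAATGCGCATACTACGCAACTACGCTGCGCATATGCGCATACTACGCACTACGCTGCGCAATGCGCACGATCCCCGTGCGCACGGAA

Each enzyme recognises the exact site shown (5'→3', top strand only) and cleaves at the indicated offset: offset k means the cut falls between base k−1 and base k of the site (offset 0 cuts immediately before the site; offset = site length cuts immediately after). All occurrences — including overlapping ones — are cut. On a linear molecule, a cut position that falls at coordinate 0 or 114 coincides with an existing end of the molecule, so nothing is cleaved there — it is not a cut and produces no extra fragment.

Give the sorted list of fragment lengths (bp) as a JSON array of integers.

Site scan:
  YnoX (TGCGCA, off=2): starts [15, 30, 52, 60, 81, 88, 103] → cuts [17, 32, 54, 62, 83, 90, 105]
  FykIII (ACTACGC, off=6): starts [1, 37, 45, 67, 74] → cuts [7, 43, 51, 73, 80]

All cut coordinates (distinct, sorted): [7, 17, 32, 43, 51, 54, 62, 73, 80, 83, 90, 105]

Fragments:
  [0,7): 7 bp
  [7,17): 10 bp
  [17,32): 15 bp
  [32,43): 11 bp
  [43,51): 8 bp
  [51,54): 3 bp
  [54,62): 8 bp
  [62,73): 11 bp
  [73,80): 7 bp
  [80,83): 3 bp
  [83,90): 7 bp
  [90,105): 15 bp
  [105,114): 9 bp

[3,3,7,7,7,8,8,9,10,11,11,15,15]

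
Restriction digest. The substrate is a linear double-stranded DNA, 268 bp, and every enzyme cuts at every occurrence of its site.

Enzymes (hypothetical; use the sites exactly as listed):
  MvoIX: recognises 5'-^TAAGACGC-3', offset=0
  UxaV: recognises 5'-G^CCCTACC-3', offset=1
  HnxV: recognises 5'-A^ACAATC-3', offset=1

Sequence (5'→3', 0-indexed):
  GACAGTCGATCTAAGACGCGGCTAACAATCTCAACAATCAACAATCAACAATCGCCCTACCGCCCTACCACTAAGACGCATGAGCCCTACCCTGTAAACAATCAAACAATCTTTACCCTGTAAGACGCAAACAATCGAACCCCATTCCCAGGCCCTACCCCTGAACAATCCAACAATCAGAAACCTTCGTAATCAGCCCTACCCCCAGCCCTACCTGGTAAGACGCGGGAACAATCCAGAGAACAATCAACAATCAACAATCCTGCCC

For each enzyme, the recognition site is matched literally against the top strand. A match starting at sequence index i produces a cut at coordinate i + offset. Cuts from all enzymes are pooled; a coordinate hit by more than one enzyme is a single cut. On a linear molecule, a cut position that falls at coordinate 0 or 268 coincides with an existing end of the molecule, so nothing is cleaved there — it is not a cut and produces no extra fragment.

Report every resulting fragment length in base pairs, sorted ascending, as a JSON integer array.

Scan for sites:
  MvoIX TAAGACGC/0: at [11, 71, 120, 218] ⇒ [11, 71, 120, 218]
  UxaV GCCCTACC/1: at [53, 61, 83, 151, 195, 207] ⇒ [54, 62, 84, 152, 196, 208]
  HnxV AACAATC/1: at [23, 32, 39, 46, 96, 104, 129, 163, 171, 229, 241, 248, 255] ⇒ [24, 33, 40, 47, 97, 105, 130, 164, 172, 230, 242, 249, 256]

Pooled cuts: [11, 24, 33, 40, 47, 54, 62, 71, 84, 97, 105, 120, 130, 152, 164, 172, 196, 208, 218, 230, 242, 249, 256]

Fragment lengths:
  [0,11): 11 bp
  [11,24): 13 bp
  [24,33): 9 bp
  [33,40): 7 bp
  [40,47): 7 bp
  [47,54): 7 bp
  [54,62): 8 bp
  [62,71): 9 bp
  [71,84): 13 bp
  [84,97): 13 bp
  [97,105): 8 bp
  [105,120): 15 bp
  [120,130): 10 bp
  [130,152): 22 bp
  [152,164): 12 bp
  [164,172): 8 bp
  [172,196): 24 bp
  [196,208): 12 bp
  [208,218): 10 bp
  [218,230): 12 bp
  [230,242): 12 bp
  [242,249): 7 bp
  [249,256): 7 bp
  [256,268): 12 bp

[7,7,7,7,7,8,8,8,9,9,10,10,11,12,12,12,12,12,13,13,13,15,22,24]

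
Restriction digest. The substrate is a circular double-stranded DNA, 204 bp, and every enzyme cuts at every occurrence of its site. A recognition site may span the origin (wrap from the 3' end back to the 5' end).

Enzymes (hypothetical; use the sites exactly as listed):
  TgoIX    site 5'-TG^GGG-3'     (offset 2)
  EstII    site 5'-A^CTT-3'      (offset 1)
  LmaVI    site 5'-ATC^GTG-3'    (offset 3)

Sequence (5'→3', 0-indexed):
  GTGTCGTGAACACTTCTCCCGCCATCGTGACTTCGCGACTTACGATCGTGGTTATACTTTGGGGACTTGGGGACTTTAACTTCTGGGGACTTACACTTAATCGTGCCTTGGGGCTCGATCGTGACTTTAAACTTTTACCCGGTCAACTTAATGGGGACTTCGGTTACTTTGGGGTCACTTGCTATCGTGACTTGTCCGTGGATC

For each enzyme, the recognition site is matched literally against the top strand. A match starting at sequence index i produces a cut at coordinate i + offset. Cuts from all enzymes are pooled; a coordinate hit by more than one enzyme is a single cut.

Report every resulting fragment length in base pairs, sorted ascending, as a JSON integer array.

Site scan:
  TgoIX (TGGGG, off=2): starts [59, 67, 83, 108, 151, 169] → cuts [61, 69, 85, 110, 153, 171]
  EstII (ACTT, off=1): starts [11, 29, 37, 55, 64, 72, 78, 88, 94, 123, 130, 145, 156, 165, 176, 189] → cuts [12, 30, 38, 56, 65, 73, 79, 89, 95, 124, 131, 146, 157, 166, 177, 190]
  LmaVI (ATCGTG, off=3): starts [23, 44, 99, 117, 183, 201] → cuts [0, 26, 47, 102, 120, 186]

All cut coordinates (distinct, sorted): [0, 12, 26, 30, 38, 47, 56, 61, 65, 69, 73, 79, 85, 89, 95, 102, 110, 120, 124, 131, 146, 153, 157, 166, 171, 177, 186, 190]

Fragments:
  0→12: 12 bp
  12→26: 14 bp
  26→30: 4 bp
  30→38: 8 bp
  38→47: 9 bp
  47→56: 9 bp
  56→61: 5 bp
  61→65: 4 bp
  65→69: 4 bp
  69→73: 4 bp
  73→79: 6 bp
  79→85: 6 bp
  85→89: 4 bp
  89→95: 6 bp
  95→102: 7 bp
  102→110: 8 bp
  110→120: 10 bp
  120→124: 4 bp
  124→131: 7 bp
  131→146: 15 bp
  146→153: 7 bp
  153→157: 4 bp
  157→166: 9 bp
  166→171: 5 bp
  171→177: 6 bp
  177→186: 9 bp
  186→190: 4 bp
  190→0 (wrap): 204-190+0 = 14 bp

[4,4,4,4,4,4,4,4,5,5,6,6,6,6,7,7,7,8,8,9,9,9,9,10,12,14,14,15]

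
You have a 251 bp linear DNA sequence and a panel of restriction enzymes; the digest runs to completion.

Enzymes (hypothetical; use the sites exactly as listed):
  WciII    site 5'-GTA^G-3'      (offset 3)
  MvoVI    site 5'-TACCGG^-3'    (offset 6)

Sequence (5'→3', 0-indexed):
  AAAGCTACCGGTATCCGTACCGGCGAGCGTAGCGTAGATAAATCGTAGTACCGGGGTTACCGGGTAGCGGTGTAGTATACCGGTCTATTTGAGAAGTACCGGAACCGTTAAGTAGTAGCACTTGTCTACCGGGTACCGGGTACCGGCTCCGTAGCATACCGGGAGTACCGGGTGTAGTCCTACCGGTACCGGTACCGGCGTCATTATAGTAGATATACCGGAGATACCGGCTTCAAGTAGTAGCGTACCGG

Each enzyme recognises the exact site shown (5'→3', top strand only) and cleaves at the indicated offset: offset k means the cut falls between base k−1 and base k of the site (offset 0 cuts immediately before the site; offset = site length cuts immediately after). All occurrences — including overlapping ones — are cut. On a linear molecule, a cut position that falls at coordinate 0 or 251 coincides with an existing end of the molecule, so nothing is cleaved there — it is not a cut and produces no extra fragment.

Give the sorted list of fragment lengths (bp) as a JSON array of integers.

[3,3,3,5,5,6,6,7,7,7,7,8,8,9,9,9,9,9,9,9,10,10,11,11,12,12,13,15,19]

Site scan:
  WciII GTAG/3: at [28, 33, 44, 63, 71, 111, 114, 150, 173, 208, 236, 239] ⇒ [31, 36, 47, 66, 74, 114, 117, 153, 176, 211, 239, 242]
  MvoVI TACCGG/6: at [5, 17, 48, 57, 77, 96, 126, 133, 140, 156, 165, 180, 186, 192, 215, 224, 245] ⇒ [11, 23, 54, 63, 83, 102, 132, 139, 146, 162, 171, 186, 192, 198, 221, 230] (position 251 is a terminus of the linear molecule — no cut)

Pooled cuts: [11, 23, 31, 36, 47, 54, 63, 66, 74, 83, 102, 114, 117, 132, 139, 146, 153, 162, 171, 176, 186, 192, 198, 211, 221, 230, 239, 242]

Fragment lengths:
  [0,11): 11 bp
  [11,23): 12 bp
  [23,31): 8 bp
  [31,36): 5 bp
  [36,47): 11 bp
  [47,54): 7 bp
  [54,63): 9 bp
  [63,66): 3 bp
  [66,74): 8 bp
  [74,83): 9 bp
  [83,102): 19 bp
  [102,114): 12 bp
  [114,117): 3 bp
  [117,132): 15 bp
  [132,139): 7 bp
  [139,146): 7 bp
  [146,153): 7 bp
  [153,162): 9 bp
  [162,171): 9 bp
  [171,176): 5 bp
  [176,186): 10 bp
  [186,192): 6 bp
  [192,198): 6 bp
  [198,211): 13 bp
  [211,221): 10 bp
  [221,230): 9 bp
  [230,239): 9 bp
  [239,242): 3 bp
  [242,251): 9 bp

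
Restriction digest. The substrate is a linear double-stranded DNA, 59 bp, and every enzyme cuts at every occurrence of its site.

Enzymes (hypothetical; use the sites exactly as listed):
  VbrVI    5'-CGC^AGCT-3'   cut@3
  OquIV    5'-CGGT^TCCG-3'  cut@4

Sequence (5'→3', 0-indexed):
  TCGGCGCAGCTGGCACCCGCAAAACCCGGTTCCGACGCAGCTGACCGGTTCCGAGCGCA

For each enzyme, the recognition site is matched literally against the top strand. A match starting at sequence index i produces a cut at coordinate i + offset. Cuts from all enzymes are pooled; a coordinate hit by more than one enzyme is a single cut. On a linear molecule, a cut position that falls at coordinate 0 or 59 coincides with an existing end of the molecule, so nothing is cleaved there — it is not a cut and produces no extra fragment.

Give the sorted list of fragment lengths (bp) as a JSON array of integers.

[7,8,10,11,23]

Per-enzyme occurrences:
  VbrVI (CGCAGCT, off=3): starts [4, 35] → cuts [7, 38]
  OquIV (CGGTTCCG, off=4): starts [26, 45] → cuts [30, 49]

Pooled cuts: [7, 30, 38, 49]

Fragment lengths:
  [0,7): 7 bp
  [7,30): 23 bp
  [30,38): 8 bp
  [38,49): 11 bp
  [49,59): 10 bp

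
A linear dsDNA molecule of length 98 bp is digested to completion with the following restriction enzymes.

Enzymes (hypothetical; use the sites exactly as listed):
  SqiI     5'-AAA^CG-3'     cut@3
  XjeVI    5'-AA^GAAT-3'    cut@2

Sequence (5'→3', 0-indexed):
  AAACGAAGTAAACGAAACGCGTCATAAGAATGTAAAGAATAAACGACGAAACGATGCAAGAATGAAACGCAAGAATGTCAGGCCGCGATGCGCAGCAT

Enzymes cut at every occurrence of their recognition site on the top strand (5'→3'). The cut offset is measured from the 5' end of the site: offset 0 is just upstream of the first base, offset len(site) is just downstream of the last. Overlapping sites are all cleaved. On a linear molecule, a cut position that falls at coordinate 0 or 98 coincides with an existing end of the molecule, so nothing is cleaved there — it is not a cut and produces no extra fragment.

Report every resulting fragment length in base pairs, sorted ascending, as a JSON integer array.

Scan for sites:
  SqiI (AAACG, off=3): starts [0, 9, 14, 40, 48, 64] → cuts [3, 12, 17, 43, 51, 67]
  XjeVI (AAGAAT, off=2): starts [25, 34, 57, 70] → cuts [27, 36, 59, 72]

Pooled cuts: [3, 12, 17, 27, 36, 43, 51, 59, 67, 72]

Fragment lengths:
  [0,3): 3 bp
  [3,12): 9 bp
  [12,17): 5 bp
  [17,27): 10 bp
  [27,36): 9 bp
  [36,43): 7 bp
  [43,51): 8 bp
  [51,59): 8 bp
  [59,67): 8 bp
  [67,72): 5 bp
  [72,98): 26 bp

[3,5,5,7,8,8,8,9,9,10,26]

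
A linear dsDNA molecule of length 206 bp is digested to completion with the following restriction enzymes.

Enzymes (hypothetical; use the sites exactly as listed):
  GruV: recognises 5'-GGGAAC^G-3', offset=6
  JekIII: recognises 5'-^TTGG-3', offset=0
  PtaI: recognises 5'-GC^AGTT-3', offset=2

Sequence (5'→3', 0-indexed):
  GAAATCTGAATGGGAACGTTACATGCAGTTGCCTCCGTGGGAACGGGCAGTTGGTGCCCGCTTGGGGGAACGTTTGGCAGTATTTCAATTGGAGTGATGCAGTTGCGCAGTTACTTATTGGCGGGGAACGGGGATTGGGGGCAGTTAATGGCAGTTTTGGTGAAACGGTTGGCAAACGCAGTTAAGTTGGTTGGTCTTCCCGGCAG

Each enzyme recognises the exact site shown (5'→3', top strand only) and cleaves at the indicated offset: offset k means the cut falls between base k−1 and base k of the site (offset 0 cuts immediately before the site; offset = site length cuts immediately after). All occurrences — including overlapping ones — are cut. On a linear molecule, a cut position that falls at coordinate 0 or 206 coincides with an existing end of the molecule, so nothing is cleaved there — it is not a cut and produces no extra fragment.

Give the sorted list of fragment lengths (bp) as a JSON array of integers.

[2,2,4,4,4,5,7,8,8,9,9,10,10,11,11,12,12,12,15,16,17,18]

Scan for sites:
  GruV (GGGAACG, off=6): starts [11, 38, 65, 123] → cuts [17, 44, 71, 129]
  JekIII (TTGG, off=0): starts [50, 61, 73, 88, 117, 134, 156, 168, 186, 190] → cuts [50, 61, 73, 88, 117, 134, 156, 168, 186, 190]
  PtaI (GCAGTT, off=2): starts [24, 46, 98, 106, 140, 150, 177] → cuts [26, 48, 100, 108, 142, 152, 179]

All cut coordinates (distinct, sorted): [17, 26, 44, 48, 50, 61, 71, 73, 88, 100, 108, 117, 129, 134, 142, 152, 156, 168, 179, 186, 190]

Fragments:
  [0,17): 17 bp
  [17,26): 9 bp
  [26,44): 18 bp
  [44,48): 4 bp
  [48,50): 2 bp
  [50,61): 11 bp
  [61,71): 10 bp
  [71,73): 2 bp
  [73,88): 15 bp
  [88,100): 12 bp
  [100,108): 8 bp
  [108,117): 9 bp
  [117,129): 12 bp
  [129,134): 5 bp
  [134,142): 8 bp
  [142,152): 10 bp
  [152,156): 4 bp
  [156,168): 12 bp
  [168,179): 11 bp
  [179,186): 7 bp
  [186,190): 4 bp
  [190,206): 16 bp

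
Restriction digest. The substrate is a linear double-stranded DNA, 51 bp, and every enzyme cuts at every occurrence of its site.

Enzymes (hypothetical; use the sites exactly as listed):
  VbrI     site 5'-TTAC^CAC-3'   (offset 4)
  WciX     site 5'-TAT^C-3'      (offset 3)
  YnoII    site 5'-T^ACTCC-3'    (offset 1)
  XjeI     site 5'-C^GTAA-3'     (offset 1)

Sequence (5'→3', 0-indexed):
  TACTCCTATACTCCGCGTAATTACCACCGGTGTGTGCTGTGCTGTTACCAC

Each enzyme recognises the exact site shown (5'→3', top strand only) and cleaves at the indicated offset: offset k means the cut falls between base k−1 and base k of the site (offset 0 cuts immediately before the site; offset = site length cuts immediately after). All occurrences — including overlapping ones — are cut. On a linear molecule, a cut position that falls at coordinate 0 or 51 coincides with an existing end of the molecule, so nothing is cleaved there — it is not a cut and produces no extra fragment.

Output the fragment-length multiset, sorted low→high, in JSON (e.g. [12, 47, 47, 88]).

[1,3,7,8,8,24]

Site scan:
  VbrI (TTACCAC, off=4): starts [20, 44] → cuts [24, 48]
  WciX (TATC, off=3): no sites
  YnoII (TACTCC, off=1): starts [0, 8] → cuts [1, 9]
  XjeI (CGTAA, off=1): starts [15] → cuts [16]

Pooled cuts: [1, 9, 16, 24, 48]

Fragment lengths:
  [0,1): 1 bp
  [1,9): 8 bp
  [9,16): 7 bp
  [16,24): 8 bp
  [24,48): 24 bp
  [48,51): 3 bp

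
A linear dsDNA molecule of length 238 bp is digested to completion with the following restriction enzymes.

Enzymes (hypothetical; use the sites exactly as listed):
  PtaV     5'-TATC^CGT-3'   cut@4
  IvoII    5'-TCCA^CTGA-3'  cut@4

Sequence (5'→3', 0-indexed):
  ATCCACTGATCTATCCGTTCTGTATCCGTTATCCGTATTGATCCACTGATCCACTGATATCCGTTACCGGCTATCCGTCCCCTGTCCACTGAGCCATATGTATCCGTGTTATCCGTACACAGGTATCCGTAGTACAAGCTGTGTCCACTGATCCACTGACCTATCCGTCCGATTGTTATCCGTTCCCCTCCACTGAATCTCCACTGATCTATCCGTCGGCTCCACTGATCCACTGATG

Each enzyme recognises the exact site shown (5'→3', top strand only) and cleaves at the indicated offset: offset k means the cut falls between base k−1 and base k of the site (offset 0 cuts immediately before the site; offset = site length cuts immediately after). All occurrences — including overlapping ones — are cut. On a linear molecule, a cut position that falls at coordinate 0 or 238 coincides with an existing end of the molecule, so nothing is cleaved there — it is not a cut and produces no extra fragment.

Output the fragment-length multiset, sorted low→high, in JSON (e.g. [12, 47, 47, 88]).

Scan for sites:
  PtaV (TATCCGT, off=4): starts [11, 22, 29, 57, 71, 100, 109, 123, 161, 176, 209] → cuts [15, 26, 33, 61, 75, 104, 113, 127, 165, 180, 213]
  IvoII (TCCACTGA, off=4): starts [1, 41, 49, 84, 143, 151, 188, 199, 220, 228] → cuts [5, 45, 53, 88, 147, 155, 192, 203, 224, 232]

All cut coordinates (distinct, sorted): [5, 15, 26, 33, 45, 53, 61, 75, 88, 104, 113, 127, 147, 155, 165, 180, 192, 203, 213, 224, 232]

Fragment lengths:
  [0,5): 5 bp
  [5,15): 10 bp
  [15,26): 11 bp
  [26,33): 7 bp
  [33,45): 12 bp
  [45,53): 8 bp
  [53,61): 8 bp
  [61,75): 14 bp
  [75,88): 13 bp
  [88,104): 16 bp
  [104,113): 9 bp
  [113,127): 14 bp
  [127,147): 20 bp
  [147,155): 8 bp
  [155,165): 10 bp
  [165,180): 15 bp
  [180,192): 12 bp
  [192,203): 11 bp
  [203,213): 10 bp
  [213,224): 11 bp
  [224,232): 8 bp
  [232,238): 6 bp

[5,6,7,8,8,8,8,9,10,10,10,11,11,11,12,12,13,14,14,15,16,20]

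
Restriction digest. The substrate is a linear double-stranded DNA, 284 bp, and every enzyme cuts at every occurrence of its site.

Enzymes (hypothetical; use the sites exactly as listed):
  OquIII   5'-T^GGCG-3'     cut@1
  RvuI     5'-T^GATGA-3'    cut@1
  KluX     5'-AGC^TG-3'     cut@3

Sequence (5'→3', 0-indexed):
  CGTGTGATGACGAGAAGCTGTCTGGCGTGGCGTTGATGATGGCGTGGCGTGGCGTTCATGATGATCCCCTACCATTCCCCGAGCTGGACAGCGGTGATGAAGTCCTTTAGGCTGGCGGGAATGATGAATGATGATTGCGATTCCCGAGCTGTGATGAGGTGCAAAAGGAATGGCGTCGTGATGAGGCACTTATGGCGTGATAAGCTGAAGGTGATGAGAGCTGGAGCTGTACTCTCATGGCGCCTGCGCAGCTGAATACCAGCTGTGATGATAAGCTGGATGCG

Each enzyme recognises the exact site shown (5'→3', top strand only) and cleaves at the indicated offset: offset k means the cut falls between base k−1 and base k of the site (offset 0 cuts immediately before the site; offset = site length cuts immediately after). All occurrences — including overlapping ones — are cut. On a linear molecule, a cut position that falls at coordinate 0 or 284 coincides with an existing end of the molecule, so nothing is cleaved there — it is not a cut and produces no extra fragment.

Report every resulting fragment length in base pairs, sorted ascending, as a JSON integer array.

Scan for sites:
  OquIII TGGCG/1: at [22, 27, 39, 44, 49, 112, 170, 192, 237] ⇒ [23, 28, 40, 45, 50, 113, 171, 193, 238]
  RvuI TGATGA/1: at [4, 33, 58, 94, 121, 128, 151, 178, 211, 265] ⇒ [5, 34, 59, 95, 122, 129, 152, 179, 212, 266]
  KluX AGCTG/3: at [15, 81, 146, 202, 218, 224, 249, 260, 273] ⇒ [18, 84, 149, 205, 221, 227, 252, 263, 276]

Pooled cuts: [5, 18, 23, 28, 34, 40, 45, 50, 59, 84, 95, 113, 122, 129, 149, 152, 171, 179, 193, 205, 212, 221, 227, 238, 252, 263, 266, 276]

Fragment lengths:
  [0,5): 5 bp
  [5,18): 13 bp
  [18,23): 5 bp
  [23,28): 5 bp
  [28,34): 6 bp
  [34,40): 6 bp
  [40,45): 5 bp
  [45,50): 5 bp
  [50,59): 9 bp
  [59,84): 25 bp
  [84,95): 11 bp
  [95,113): 18 bp
  [113,122): 9 bp
  [122,129): 7 bp
  [129,149): 20 bp
  [149,152): 3 bp
  [152,171): 19 bp
  [171,179): 8 bp
  [179,193): 14 bp
  [193,205): 12 bp
  [205,212): 7 bp
  [212,221): 9 bp
  [221,227): 6 bp
  [227,238): 11 bp
  [238,252): 14 bp
  [252,263): 11 bp
  [263,266): 3 bp
  [266,276): 10 bp
  [276,284): 8 bp

[3,3,5,5,5,5,5,6,6,6,7,7,8,8,9,9,9,10,11,11,11,12,13,14,14,18,19,20,25]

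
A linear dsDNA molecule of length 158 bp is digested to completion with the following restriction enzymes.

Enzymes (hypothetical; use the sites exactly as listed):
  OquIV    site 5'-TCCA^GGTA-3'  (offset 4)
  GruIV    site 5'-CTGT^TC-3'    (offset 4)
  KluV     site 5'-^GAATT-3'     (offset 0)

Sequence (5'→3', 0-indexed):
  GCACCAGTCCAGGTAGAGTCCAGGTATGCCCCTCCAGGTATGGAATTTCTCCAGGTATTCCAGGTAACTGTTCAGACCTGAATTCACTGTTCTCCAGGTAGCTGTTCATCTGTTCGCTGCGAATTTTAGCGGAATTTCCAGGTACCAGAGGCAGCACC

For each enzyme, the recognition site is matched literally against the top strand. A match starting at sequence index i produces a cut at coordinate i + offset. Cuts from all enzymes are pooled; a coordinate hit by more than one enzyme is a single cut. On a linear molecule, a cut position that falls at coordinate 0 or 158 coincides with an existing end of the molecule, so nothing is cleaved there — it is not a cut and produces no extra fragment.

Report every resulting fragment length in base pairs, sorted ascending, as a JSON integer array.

[6,6,7,8,8,9,9,9,9,11,11,11,11,11,14,18]

Per-enzyme occurrences:
  OquIV (TCCAGGTA, off=4): starts [7, 18, 32, 49, 58, 92, 136] → cuts [11, 22, 36, 53, 62, 96, 140]
  GruIV (CTGTTC, off=4): starts [67, 86, 101, 109] → cuts [71, 90, 105, 113]
  KluV (GAATT, off=0): starts [42, 79, 120, 131] → cuts [42, 79, 120, 131]

All cut coordinates (distinct, sorted): [11, 22, 36, 42, 53, 62, 71, 79, 90, 96, 105, 113, 120, 131, 140]

Fragments:
  [0,11): 11 bp
  [11,22): 11 bp
  [22,36): 14 bp
  [36,42): 6 bp
  [42,53): 11 bp
  [53,62): 9 bp
  [62,71): 9 bp
  [71,79): 8 bp
  [79,90): 11 bp
  [90,96): 6 bp
  [96,105): 9 bp
  [105,113): 8 bp
  [113,120): 7 bp
  [120,131): 11 bp
  [131,140): 9 bp
  [140,158): 18 bp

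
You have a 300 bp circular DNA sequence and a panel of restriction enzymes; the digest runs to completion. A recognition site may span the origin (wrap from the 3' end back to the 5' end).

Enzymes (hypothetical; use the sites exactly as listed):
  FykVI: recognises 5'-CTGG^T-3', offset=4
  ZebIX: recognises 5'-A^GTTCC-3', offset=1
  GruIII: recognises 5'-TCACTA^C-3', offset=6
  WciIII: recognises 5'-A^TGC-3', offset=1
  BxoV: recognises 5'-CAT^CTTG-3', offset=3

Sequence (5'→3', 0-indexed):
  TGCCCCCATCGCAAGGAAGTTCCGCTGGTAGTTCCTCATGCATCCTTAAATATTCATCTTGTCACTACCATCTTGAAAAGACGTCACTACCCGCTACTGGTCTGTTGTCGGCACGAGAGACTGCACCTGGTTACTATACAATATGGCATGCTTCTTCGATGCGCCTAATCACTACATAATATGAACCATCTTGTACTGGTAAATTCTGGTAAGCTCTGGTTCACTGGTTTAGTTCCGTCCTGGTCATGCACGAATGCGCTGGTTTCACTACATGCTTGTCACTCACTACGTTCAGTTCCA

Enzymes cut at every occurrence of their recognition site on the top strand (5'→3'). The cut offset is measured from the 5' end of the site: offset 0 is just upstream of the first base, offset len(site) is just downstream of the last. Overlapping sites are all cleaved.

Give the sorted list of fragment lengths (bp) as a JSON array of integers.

Site scan:
  FykVI CTGGT/4: at [24, 96, 126, 195, 205, 215, 223, 239, 258] ⇒ [28, 100, 130, 199, 209, 219, 227, 243, 262]
  ZebIX AGTTCC/1: at [17, 29, 230, 293] ⇒ [18, 30, 231, 294]
  GruIII TCACTAC/6: at [61, 83, 168, 264, 282] ⇒ [67, 89, 174, 270, 288]
  WciIII ATGC/1: at [37, 147, 158, 245, 253, 271, 299] ⇒ [0, 38, 148, 159, 246, 254, 272]
  BxoV CATCTTG/3: at [54, 68, 186] ⇒ [57, 71, 189]

Pooled cuts: [0, 18, 28, 30, 38, 57, 67, 71, 89, 100, 130, 148, 159, 174, 189, 199, 209, 219, 227, 231, 243, 246, 254, 262, 270, 272, 288, 294]

Fragment lengths:
  0→18: 18 bp
  18→28: 10 bp
  28→30: 2 bp
  30→38: 8 bp
  38→57: 19 bp
  57→67: 10 bp
  67→71: 4 bp
  71→89: 18 bp
  89→100: 11 bp
  100→130: 30 bp
  130→148: 18 bp
  148→159: 11 bp
  159→174: 15 bp
  174→189: 15 bp
  189→199: 10 bp
  199→209: 10 bp
  209→219: 10 bp
  219→227: 8 bp
  227→231: 4 bp
  231→243: 12 bp
  243→246: 3 bp
  246→254: 8 bp
  254→262: 8 bp
  262→270: 8 bp
  270→272: 2 bp
  272→288: 16 bp
  288→294: 6 bp
  294→0 (wrap): 300-294+0 = 6 bp

[2,2,3,4,4,6,6,8,8,8,8,8,10,10,10,10,10,11,11,12,15,15,16,18,18,18,19,30]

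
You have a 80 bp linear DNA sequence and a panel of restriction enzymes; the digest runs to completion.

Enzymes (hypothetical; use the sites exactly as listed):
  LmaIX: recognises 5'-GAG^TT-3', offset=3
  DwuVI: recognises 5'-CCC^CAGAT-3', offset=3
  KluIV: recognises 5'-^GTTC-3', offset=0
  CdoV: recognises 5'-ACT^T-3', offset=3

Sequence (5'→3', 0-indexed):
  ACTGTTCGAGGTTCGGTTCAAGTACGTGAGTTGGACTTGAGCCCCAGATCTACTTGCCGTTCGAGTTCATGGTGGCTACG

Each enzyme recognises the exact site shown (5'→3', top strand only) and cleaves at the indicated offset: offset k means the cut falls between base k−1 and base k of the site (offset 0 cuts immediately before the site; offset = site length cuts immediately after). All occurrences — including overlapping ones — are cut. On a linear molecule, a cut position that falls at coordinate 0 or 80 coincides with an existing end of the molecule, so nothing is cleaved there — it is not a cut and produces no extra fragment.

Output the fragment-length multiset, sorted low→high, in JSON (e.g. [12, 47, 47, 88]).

[1,3,4,5,6,7,7,7,10,15,15]

Site scan:
  LmaIX (GAGTT, off=3): starts [27, 62] → cuts [30, 65]
  DwuVI (CCCCAGAT, off=3): starts [41] → cuts [44]
  KluIV (GTTC, off=0): starts [3, 10, 15, 58, 64] → cuts [3, 10, 15, 58, 64]
  CdoV (ACTT, off=3): starts [34, 51] → cuts [37, 54]

All cut coordinates (distinct, sorted): [3, 10, 15, 30, 37, 44, 54, 58, 64, 65]

Fragment lengths:
  [0,3): 3 bp
  [3,10): 7 bp
  [10,15): 5 bp
  [15,30): 15 bp
  [30,37): 7 bp
  [37,44): 7 bp
  [44,54): 10 bp
  [54,58): 4 bp
  [58,64): 6 bp
  [64,65): 1 bp
  [65,80): 15 bp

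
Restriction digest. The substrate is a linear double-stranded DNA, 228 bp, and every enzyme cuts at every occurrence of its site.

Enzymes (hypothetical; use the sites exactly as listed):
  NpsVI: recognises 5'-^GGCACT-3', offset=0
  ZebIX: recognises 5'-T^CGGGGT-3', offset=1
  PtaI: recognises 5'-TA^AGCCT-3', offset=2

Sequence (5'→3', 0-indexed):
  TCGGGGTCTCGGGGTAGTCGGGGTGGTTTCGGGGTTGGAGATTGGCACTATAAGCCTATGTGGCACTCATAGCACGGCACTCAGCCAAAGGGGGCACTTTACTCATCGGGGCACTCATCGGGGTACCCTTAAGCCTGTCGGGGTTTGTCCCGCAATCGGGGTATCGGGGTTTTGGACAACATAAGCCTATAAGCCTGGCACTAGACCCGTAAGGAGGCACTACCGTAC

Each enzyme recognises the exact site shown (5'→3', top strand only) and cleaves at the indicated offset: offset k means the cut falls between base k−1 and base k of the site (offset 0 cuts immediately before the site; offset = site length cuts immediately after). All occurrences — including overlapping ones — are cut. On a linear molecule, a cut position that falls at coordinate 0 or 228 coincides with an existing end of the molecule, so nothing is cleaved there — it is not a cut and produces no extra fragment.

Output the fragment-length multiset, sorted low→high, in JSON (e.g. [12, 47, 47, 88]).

[1,5,7,8,8,8,9,9,9,9,11,13,13,14,14,17,17,18,19,19]

Site scan:
  NpsVI (GGCACT, off=0): starts [43, 61, 75, 92, 109, 196, 215] → cuts [43, 61, 75, 92, 109, 196, 215]
  ZebIX (TCGGGGT, off=1): starts [0, 8, 17, 28, 117, 137, 155, 163] → cuts [1, 9, 18, 29, 118, 138, 156, 164]
  PtaI (TAAGCCT, off=2): starts [50, 129, 181, 189] → cuts [52, 131, 183, 191]

Pooled cuts: [1, 9, 18, 29, 43, 52, 61, 75, 92, 109, 118, 131, 138, 156, 164, 183, 191, 196, 215]

Fragments:
  [0,1): 1 bp
  [1,9): 8 bp
  [9,18): 9 bp
  [18,29): 11 bp
  [29,43): 14 bp
  [43,52): 9 bp
  [52,61): 9 bp
  [61,75): 14 bp
  [75,92): 17 bp
  [92,109): 17 bp
  [109,118): 9 bp
  [118,131): 13 bp
  [131,138): 7 bp
  [138,156): 18 bp
  [156,164): 8 bp
  [164,183): 19 bp
  [183,191): 8 bp
  [191,196): 5 bp
  [196,215): 19 bp
  [215,228): 13 bp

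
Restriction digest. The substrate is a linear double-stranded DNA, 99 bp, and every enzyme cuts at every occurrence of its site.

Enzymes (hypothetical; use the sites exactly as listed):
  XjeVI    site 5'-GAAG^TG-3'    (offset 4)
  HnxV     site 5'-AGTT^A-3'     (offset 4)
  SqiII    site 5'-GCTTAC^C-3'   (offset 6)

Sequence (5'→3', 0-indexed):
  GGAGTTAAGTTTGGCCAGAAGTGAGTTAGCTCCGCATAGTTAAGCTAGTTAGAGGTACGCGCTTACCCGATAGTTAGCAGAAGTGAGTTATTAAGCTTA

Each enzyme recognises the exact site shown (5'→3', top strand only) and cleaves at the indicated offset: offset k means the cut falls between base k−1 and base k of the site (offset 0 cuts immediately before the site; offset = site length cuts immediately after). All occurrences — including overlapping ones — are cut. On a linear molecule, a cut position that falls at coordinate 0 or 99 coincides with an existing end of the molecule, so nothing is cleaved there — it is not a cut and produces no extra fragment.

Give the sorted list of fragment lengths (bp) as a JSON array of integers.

[6,6,6,8,9,9,10,14,15,16]

Site scan:
  XjeVI GAAGTG/4: at [17, 79] ⇒ [21, 83]
  HnxV AGTTA/4: at [2, 23, 37, 46, 71, 85] ⇒ [6, 27, 41, 50, 75, 89]
  SqiII GCTTACC/6: at [60] ⇒ [66]

Pooled cuts: [6, 21, 27, 41, 50, 66, 75, 83, 89]

Fragments:
  [0,6): 6 bp
  [6,21): 15 bp
  [21,27): 6 bp
  [27,41): 14 bp
  [41,50): 9 bp
  [50,66): 16 bp
  [66,75): 9 bp
  [75,83): 8 bp
  [83,89): 6 bp
  [89,99): 10 bp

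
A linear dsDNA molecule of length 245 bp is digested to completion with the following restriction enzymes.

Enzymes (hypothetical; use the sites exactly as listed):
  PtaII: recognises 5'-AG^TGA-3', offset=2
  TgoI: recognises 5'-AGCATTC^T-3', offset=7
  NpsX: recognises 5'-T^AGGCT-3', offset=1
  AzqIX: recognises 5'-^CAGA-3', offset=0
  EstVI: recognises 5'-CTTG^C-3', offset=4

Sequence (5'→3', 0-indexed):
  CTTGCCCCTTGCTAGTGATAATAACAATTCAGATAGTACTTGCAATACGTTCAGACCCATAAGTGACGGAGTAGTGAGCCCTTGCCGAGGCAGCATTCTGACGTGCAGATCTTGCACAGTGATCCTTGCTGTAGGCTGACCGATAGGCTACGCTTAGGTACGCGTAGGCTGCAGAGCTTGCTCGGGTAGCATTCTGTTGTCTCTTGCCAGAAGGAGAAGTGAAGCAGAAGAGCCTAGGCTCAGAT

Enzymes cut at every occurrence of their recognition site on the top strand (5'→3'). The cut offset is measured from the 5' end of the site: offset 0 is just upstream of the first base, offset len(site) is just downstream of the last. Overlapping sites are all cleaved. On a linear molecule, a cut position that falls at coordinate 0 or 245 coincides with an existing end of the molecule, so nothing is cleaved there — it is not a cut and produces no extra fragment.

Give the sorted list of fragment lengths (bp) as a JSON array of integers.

[1,4,4,4,5,5,5,5,6,7,7,9,9,9,9,10,11,11,12,12,12,12,13,14,14,14,21]

Site scan:
  PtaII (AGTGA, off=2): starts [13, 61, 72, 117, 217] → cuts [15, 63, 74, 119, 219]
  TgoI (AGCATTCT, off=7): starts [91, 187] → cuts [98, 194]
  NpsX (TAGGCT, off=1): starts [131, 143, 164, 234] → cuts [132, 144, 165, 235]
  AzqIX (CAGA, off=0): starts [29, 51, 105, 171, 207, 224, 240] → cuts [29, 51, 105, 171, 207, 224, 240]
  EstVI (CTTGC, off=4): starts [0, 7, 38, 80, 110, 124, 176, 202] → cuts [4, 11, 42, 84, 114, 128, 180, 206]

All cut coordinates (distinct, sorted): [4, 11, 15, 29, 42, 51, 63, 74, 84, 98, 105, 114, 119, 128, 132, 144, 165, 171, 180, 194, 206, 207, 219, 224, 235, 240]

Fragments:
  [0,4): 4 bp
  [4,11): 7 bp
  [11,15): 4 bp
  [15,29): 14 bp
  [29,42): 13 bp
  [42,51): 9 bp
  [51,63): 12 bp
  [63,74): 11 bp
  [74,84): 10 bp
  [84,98): 14 bp
  [98,105): 7 bp
  [105,114): 9 bp
  [114,119): 5 bp
  [119,128): 9 bp
  [128,132): 4 bp
  [132,144): 12 bp
  [144,165): 21 bp
  [165,171): 6 bp
  [171,180): 9 bp
  [180,194): 14 bp
  [194,206): 12 bp
  [206,207): 1 bp
  [207,219): 12 bp
  [219,224): 5 bp
  [224,235): 11 bp
  [235,240): 5 bp
  [240,245): 5 bp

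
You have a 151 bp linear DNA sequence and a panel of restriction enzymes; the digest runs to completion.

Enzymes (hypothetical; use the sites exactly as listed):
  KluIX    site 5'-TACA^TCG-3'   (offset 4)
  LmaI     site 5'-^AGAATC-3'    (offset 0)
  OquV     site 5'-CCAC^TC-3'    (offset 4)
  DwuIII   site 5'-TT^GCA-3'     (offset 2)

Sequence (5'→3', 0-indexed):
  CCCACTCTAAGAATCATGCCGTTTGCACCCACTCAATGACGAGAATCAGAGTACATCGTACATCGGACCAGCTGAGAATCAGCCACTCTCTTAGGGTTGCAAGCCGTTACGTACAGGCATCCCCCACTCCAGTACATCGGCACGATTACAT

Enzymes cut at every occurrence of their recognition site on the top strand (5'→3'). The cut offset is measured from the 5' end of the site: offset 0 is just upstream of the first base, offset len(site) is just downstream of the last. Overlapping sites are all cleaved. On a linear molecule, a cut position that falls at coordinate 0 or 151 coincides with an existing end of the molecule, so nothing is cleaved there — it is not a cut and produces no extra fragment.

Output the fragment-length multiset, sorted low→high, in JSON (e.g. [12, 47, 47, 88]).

[4,5,7,8,9,9,12,12,12,14,15,15,29]

Site scan:
  KluIX (TACATCG, off=4): starts [51, 58, 132] → cuts [55, 62, 136]
  LmaI (AGAATC, off=0): starts [9, 41, 74] → cuts [9, 41, 74]
  OquV (CCACTC, off=4): starts [1, 28, 82, 123] → cuts [5, 32, 86, 127]
  DwuIII (TTGCA, off=2): starts [22, 96] → cuts [24, 98]

Pooled cuts: [5, 9, 24, 32, 41, 55, 62, 74, 86, 98, 127, 136]

Fragment lengths:
  [0,5): 5 bp
  [5,9): 4 bp
  [9,24): 15 bp
  [24,32): 8 bp
  [32,41): 9 bp
  [41,55): 14 bp
  [55,62): 7 bp
  [62,74): 12 bp
  [74,86): 12 bp
  [86,98): 12 bp
  [98,127): 29 bp
  [127,136): 9 bp
  [136,151): 15 bp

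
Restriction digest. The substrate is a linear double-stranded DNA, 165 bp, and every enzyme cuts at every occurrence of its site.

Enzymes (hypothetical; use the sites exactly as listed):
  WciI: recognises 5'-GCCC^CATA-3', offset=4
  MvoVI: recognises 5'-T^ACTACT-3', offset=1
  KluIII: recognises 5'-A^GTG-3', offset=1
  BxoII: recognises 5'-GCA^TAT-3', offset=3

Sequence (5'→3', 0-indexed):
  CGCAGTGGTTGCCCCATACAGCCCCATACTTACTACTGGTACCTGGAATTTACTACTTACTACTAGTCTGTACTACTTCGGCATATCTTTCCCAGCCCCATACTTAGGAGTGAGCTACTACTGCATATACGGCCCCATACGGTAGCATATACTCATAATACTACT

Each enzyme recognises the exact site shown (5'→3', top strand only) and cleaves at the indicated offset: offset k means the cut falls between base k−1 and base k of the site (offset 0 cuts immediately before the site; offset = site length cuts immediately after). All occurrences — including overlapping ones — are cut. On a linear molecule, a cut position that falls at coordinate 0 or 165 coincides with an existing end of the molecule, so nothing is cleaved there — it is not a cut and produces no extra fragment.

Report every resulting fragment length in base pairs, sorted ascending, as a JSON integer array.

[4,6,7,7,7,9,10,10,10,11,12,12,12,13,15,20]

Per-enzyme occurrences:
  WciI GCCCCATA/4: at [10, 20, 94, 131] ⇒ [14, 24, 98, 135]
  MvoVI TACTACT/1: at [30, 50, 57, 70, 115, 158] ⇒ [31, 51, 58, 71, 116, 159]
  KluIII AGTG/1: at [3, 108] ⇒ [4, 109]
  BxoII GCATAT/3: at [80, 122, 144] ⇒ [83, 125, 147]

Pooled cuts: [4, 14, 24, 31, 51, 58, 71, 83, 98, 109, 116, 125, 135, 147, 159]

Fragments:
  [0,4): 4 bp
  [4,14): 10 bp
  [14,24): 10 bp
  [24,31): 7 bp
  [31,51): 20 bp
  [51,58): 7 bp
  [58,71): 13 bp
  [71,83): 12 bp
  [83,98): 15 bp
  [98,109): 11 bp
  [109,116): 7 bp
  [116,125): 9 bp
  [125,135): 10 bp
  [135,147): 12 bp
  [147,159): 12 bp
  [159,165): 6 bp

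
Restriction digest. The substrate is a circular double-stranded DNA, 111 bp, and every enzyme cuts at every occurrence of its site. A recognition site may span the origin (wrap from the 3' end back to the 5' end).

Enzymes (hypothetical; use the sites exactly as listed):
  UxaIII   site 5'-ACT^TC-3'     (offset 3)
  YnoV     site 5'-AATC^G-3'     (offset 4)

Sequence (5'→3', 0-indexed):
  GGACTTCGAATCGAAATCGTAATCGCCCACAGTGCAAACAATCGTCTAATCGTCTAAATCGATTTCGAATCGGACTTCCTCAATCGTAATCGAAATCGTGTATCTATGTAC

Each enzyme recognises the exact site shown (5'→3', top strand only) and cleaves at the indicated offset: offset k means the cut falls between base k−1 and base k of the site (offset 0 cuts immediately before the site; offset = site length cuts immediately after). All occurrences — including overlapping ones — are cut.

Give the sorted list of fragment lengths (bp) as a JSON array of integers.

[5,6,6,6,6,7,8,9,9,11,19,19]

Per-enzyme occurrences:
  UxaIII ACTTC/3: at [2, 73] ⇒ [5, 76]
  YnoV AATCG/4: at [8, 14, 20, 39, 47, 56, 67, 81, 87, 93] ⇒ [12, 18, 24, 43, 51, 60, 71, 85, 91, 97]

Pooled cuts: [5, 12, 18, 24, 43, 51, 60, 71, 76, 85, 91, 97]

Fragment lengths:
  5→12: 7 bp
  12→18: 6 bp
  18→24: 6 bp
  24→43: 19 bp
  43→51: 8 bp
  51→60: 9 bp
  60→71: 11 bp
  71→76: 5 bp
  76→85: 9 bp
  85→91: 6 bp
  91→97: 6 bp
  97→5 (wrap): 111-97+5 = 19 bp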